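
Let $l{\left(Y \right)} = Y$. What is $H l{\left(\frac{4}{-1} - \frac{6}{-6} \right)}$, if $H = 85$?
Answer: $-255$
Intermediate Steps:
$H l{\left(\frac{4}{-1} - \frac{6}{-6} \right)} = 85 \left(\frac{4}{-1} - \frac{6}{-6}\right) = 85 \left(4 \left(-1\right) - -1\right) = 85 \left(-4 + 1\right) = 85 \left(-3\right) = -255$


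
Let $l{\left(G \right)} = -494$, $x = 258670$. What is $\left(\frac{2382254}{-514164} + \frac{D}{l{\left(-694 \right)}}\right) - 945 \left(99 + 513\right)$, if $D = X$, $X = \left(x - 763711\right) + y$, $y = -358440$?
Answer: $- \frac{2615247146822}{4535661} \approx -5.766 \cdot 10^{5}$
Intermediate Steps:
$X = -863481$ ($X = \left(258670 - 763711\right) - 358440 = -505041 - 358440 = -863481$)
$D = -863481$
$\left(\frac{2382254}{-514164} + \frac{D}{l{\left(-694 \right)}}\right) - 945 \left(99 + 513\right) = \left(\frac{2382254}{-514164} - \frac{863481}{-494}\right) - 945 \left(99 + 513\right) = \left(2382254 \left(- \frac{1}{514164}\right) - - \frac{863481}{494}\right) - 945 \cdot 612 = \left(- \frac{170161}{36726} + \frac{863481}{494}\right) - 578340 = \frac{7907035918}{4535661} - 578340 = - \frac{2615247146822}{4535661}$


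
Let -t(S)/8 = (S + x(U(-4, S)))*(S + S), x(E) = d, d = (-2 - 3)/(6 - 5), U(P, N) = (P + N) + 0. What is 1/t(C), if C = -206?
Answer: -1/695456 ≈ -1.4379e-6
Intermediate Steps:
U(P, N) = N + P (U(P, N) = (N + P) + 0 = N + P)
d = -5 (d = -5/1 = -5*1 = -5)
x(E) = -5
t(S) = -16*S*(-5 + S) (t(S) = -8*(S - 5)*(S + S) = -8*(-5 + S)*2*S = -16*S*(-5 + S))
1/t(C) = 1/(16*(-206)*(5 - 1*(-206))) = 1/(16*(-206)*(5 + 206)) = 1/(16*(-206)*211) = 1/(-695456) = -1/695456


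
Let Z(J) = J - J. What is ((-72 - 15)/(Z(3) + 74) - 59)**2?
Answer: 19829209/5476 ≈ 3621.1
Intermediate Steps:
Z(J) = 0
((-72 - 15)/(Z(3) + 74) - 59)**2 = ((-72 - 15)/(0 + 74) - 59)**2 = (-87/74 - 59)**2 = (-4453/74)**2 = 19829209/5476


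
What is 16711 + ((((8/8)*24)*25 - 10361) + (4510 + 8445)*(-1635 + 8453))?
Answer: 88334140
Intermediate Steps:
16711 + ((((8/8)*24)*25 - 10361) + (4510 + 8445)*(-1635 + 8453)) = 16711 + ((((8*(⅛))*24)*25 - 10361) + 12955*6818) = 16711 + (((1*24)*25 - 10361) + 88327190) = 16711 + ((24*25 - 10361) + 88327190) = 16711 + ((600 - 10361) + 88327190) = 16711 + (-9761 + 88327190) = 16711 + 88317429 = 88334140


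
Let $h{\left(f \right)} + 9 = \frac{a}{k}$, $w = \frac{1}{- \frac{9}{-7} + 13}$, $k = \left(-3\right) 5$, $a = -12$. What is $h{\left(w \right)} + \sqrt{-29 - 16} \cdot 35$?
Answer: $- \frac{41}{5} + 105 i \sqrt{5} \approx -8.2 + 234.79 i$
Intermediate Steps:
$k = -15$
$w = \frac{7}{100}$ ($w = \frac{1}{\left(-9\right) \left(- \frac{1}{7}\right) + 13} = \frac{1}{\frac{9}{7} + 13} = \frac{1}{\frac{100}{7}} = \frac{7}{100} \approx 0.07$)
$h{\left(f \right)} = - \frac{41}{5}$ ($h{\left(f \right)} = -9 - \frac{12}{-15} = -9 - - \frac{4}{5} = -9 + \frac{4}{5} = - \frac{41}{5}$)
$h{\left(w \right)} + \sqrt{-29 - 16} \cdot 35 = - \frac{41}{5} + \sqrt{-29 - 16} \cdot 35 = - \frac{41}{5} + \sqrt{-45} \cdot 35 = - \frac{41}{5} + 3 i \sqrt{5} \cdot 35 = - \frac{41}{5} + 105 i \sqrt{5}$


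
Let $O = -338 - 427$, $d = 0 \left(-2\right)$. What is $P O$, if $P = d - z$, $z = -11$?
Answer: $-8415$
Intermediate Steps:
$d = 0$
$O = -765$
$P = 11$ ($P = 0 - -11 = 0 + 11 = 11$)
$P O = 11 \left(-765\right) = -8415$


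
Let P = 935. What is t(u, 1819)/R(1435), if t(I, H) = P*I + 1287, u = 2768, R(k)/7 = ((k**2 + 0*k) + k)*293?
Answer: 2589367/4226413660 ≈ 0.00061266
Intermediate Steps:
R(k) = 2051*k + 2051*k**2 (R(k) = 7*(((k**2 + 0*k) + k)*293) = 7*(((k**2 + 0) + k)*293) = 7*((k**2 + k)*293) = 7*((k + k**2)*293) = 7*(293*k + 293*k**2) = 2051*k + 2051*k**2)
t(I, H) = 1287 + 935*I (t(I, H) = 935*I + 1287 = 1287 + 935*I)
t(u, 1819)/R(1435) = (1287 + 935*2768)/((2051*1435*(1 + 1435))) = (1287 + 2588080)/((2051*1435*1436)) = 2589367/4226413660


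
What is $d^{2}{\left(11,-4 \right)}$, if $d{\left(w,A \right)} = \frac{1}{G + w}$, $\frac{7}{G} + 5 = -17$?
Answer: $\frac{484}{55225} \approx 0.0087641$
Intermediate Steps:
$G = - \frac{7}{22}$ ($G = \frac{7}{-5 - 17} = \frac{7}{-22} = 7 \left(- \frac{1}{22}\right) = - \frac{7}{22} \approx -0.31818$)
$d{\left(w,A \right)} = \frac{1}{- \frac{7}{22} + w}$
$d^{2}{\left(11,-4 \right)} = \left(\frac{22}{-7 + 22 \cdot 11}\right)^{2} = \left(\frac{22}{-7 + 242}\right)^{2} = \left(\frac{22}{235}\right)^{2} = \frac{484}{55225}$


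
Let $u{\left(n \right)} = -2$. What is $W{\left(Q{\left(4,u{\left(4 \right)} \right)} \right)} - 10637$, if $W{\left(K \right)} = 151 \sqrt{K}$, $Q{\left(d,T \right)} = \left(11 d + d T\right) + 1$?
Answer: $-10637 + 151 \sqrt{37} \approx -9718.5$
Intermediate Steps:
$Q{\left(d,T \right)} = 1 + 11 d + T d$ ($Q{\left(d,T \right)} = \left(11 d + T d\right) + 1 = 1 + 11 d + T d$)
$W{\left(Q{\left(4,u{\left(4 \right)} \right)} \right)} - 10637 = 151 \sqrt{1 + 11 \cdot 4 - 8} - 10637 = 151 \sqrt{1 + 44 - 8} - 10637 = 151 \sqrt{37} - 10637 = -10637 + 151 \sqrt{37}$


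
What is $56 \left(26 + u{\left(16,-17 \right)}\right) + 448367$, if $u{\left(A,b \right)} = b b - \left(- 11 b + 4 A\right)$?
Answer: $451951$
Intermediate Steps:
$u{\left(A,b \right)} = b^{2} - 4 A + 11 b$ ($u{\left(A,b \right)} = b^{2} - \left(- 11 b + 4 A\right) = b^{2} - 4 A + 11 b$)
$56 \left(26 + u{\left(16,-17 \right)}\right) + 448367 = 56 \left(26 + \left(\left(-17\right)^{2} - 64 + 11 \left(-17\right)\right)\right) + 448367 = 56 \left(26 - -38\right) + 448367 = 56 \left(26 + 38\right) + 448367 = 56 \cdot 64 + 448367 = 3584 + 448367 = 451951$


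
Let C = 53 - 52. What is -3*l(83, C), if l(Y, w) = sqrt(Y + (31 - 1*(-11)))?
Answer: -15*sqrt(5) ≈ -33.541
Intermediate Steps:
C = 1
l(Y, w) = sqrt(42 + Y) (l(Y, w) = sqrt(Y + (31 + 11)) = sqrt(Y + 42) = sqrt(42 + Y))
-3*l(83, C) = -3*sqrt(42 + 83) = -15*sqrt(5)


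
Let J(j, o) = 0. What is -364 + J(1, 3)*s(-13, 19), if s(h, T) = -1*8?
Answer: -364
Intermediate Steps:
s(h, T) = -8
-364 + J(1, 3)*s(-13, 19) = -364 + 0*(-8) = -364 + 0 = -364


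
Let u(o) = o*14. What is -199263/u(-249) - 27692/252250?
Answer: 8361259573/146557250 ≈ 57.051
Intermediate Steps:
u(o) = 14*o
-199263/u(-249) - 27692/252250 = -199263/(14*(-249)) - 27692/252250 = -199263/(-3486) - 27692*1/252250 = -199263*(-1/3486) - 13846/126125 = 66421/1162 - 13846/126125 = 8361259573/146557250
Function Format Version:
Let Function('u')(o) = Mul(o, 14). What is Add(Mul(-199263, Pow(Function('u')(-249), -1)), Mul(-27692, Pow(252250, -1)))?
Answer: Rational(8361259573, 146557250) ≈ 57.051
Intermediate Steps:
Function('u')(o) = Mul(14, o)
Add(Mul(-199263, Pow(Function('u')(-249), -1)), Mul(-27692, Pow(252250, -1))) = Add(Mul(-199263, Pow(Mul(14, -249), -1)), Mul(-27692, Pow(252250, -1))) = Add(Mul(-199263, Pow(-3486, -1)), Mul(-27692, Rational(1, 252250))) = Add(Mul(-199263, Rational(-1, 3486)), Rational(-13846, 126125)) = Add(Rational(66421, 1162), Rational(-13846, 126125)) = Rational(8361259573, 146557250)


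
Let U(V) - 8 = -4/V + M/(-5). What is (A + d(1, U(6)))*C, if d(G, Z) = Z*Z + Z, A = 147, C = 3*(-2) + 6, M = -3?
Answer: 0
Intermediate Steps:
U(V) = 43/5 - 4/V (U(V) = 8 + (-4/V - 3/(-5)) = 8 + (-4/V - 3*(-⅕)) = 8 + (-4/V + ⅗) = 8 + (⅗ - 4/V) = 43/5 - 4/V)
C = 0 (C = -6 + 6 = 0)
d(G, Z) = Z + Z² (d(G, Z) = Z² + Z = Z + Z²)
(A + d(1, U(6)))*C = (147 + (43/5 - 4/6)*(1 + (43/5 - 4/6)))*0 = (147 + (43/5 - 4*⅙)*(1 + (43/5 - 4*⅙)))*0 = (147 + (43/5 - ⅔)*(1 + (43/5 - ⅔)))*0 = (147 + 119*(1 + 119/15)/15)*0 = (147 + (119/15)*(134/15))*0 = (147 + 15946/225)*0 = (49021/225)*0 = 0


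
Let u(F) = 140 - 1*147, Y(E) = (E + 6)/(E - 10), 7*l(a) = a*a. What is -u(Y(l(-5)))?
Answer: 7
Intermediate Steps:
l(a) = a²/7 (l(a) = (a*a)/7 = a²/7)
Y(E) = (6 + E)/(-10 + E)
u(F) = -7 (u(F) = 140 - 147 = -7)
-u(Y(l(-5))) = -1*(-7) = 7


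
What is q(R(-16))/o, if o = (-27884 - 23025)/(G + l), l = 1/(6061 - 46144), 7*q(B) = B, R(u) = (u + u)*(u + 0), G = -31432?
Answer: 645063094784/14284098129 ≈ 45.160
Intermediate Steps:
R(u) = 2*u² (R(u) = (2*u)*u = 2*u²)
q(B) = B/7
l = -1/40083 (l = 1/(-40083) = -1/40083 ≈ -2.4948e-5)
o = 2040585447/1259888857 (o = (-27884 - 23025)/(-31432 - 1/40083) = -50909/(-1259888857/40083) = -50909*(-40083/1259888857) = 2040585447/1259888857 ≈ 1.6197)
q(R(-16))/o = ((2*(-16)²)/7)/(2040585447/1259888857) = ((2*256)/7)*(1259888857/2040585447) = ((⅐)*512)*(1259888857/2040585447) = (512/7)*(1259888857/2040585447) = 645063094784/14284098129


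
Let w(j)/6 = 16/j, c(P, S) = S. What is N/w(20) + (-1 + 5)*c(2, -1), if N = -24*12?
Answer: -64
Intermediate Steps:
N = -288
w(j) = 96/j (w(j) = 6*(16/j) = 96/j)
N/w(20) + (-1 + 5)*c(2, -1) = -288/(96/20) + (-1 + 5)*(-1) = -288/(96*(1/20)) + 4*(-1) = -288/24/5 - 4 = -288*5/24 - 4 = -60 - 4 = -64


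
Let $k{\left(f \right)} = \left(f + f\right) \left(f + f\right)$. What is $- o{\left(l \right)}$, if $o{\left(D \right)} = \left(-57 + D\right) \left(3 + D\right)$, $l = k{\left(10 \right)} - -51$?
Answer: $-178876$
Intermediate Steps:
$k{\left(f \right)} = 4 f^{2}$ ($k{\left(f \right)} = 2 f 2 f = 4 f^{2}$)
$l = 451$ ($l = 4 \cdot 10^{2} - -51 = 4 \cdot 100 + 51 = 400 + 51 = 451$)
$- o{\left(l \right)} = - (-171 + 451^{2} - 24354) = - (-171 + 203401 - 24354) = \left(-1\right) 178876 = -178876$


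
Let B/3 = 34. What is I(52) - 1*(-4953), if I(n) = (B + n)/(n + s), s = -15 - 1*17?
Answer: 49607/10 ≈ 4960.7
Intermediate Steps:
B = 102 (B = 3*34 = 102)
s = -32 (s = -15 - 17 = -32)
I(n) = (102 + n)/(-32 + n) (I(n) = (102 + n)/(n - 32) = (102 + n)/(-32 + n))
I(52) - 1*(-4953) = (102 + 52)/(-32 + 52) - 1*(-4953) = 154/20 + 4953 = (1/20)*154 + 4953 = 77/10 + 4953 = 49607/10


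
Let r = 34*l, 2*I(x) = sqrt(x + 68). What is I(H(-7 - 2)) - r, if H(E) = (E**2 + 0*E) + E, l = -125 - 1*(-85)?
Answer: 1360 + sqrt(35) ≈ 1365.9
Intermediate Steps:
l = -40 (l = -125 + 85 = -40)
H(E) = E + E**2 (H(E) = (E**2 + 0) + E = E**2 + E = E + E**2)
I(x) = sqrt(68 + x)/2 (I(x) = sqrt(x + 68)/2 = sqrt(68 + x)/2)
r = -1360 (r = 34*(-40) = -1360)
I(H(-7 - 2)) - r = sqrt(68 + (-7 - 2)*(1 + (-7 - 2)))/2 - 1*(-1360) = sqrt(68 - 9*(1 - 9))/2 + 1360 = sqrt(68 - 9*(-8))/2 + 1360 = sqrt(68 + 72)/2 + 1360 = sqrt(140)/2 + 1360 = (2*sqrt(35))/2 + 1360 = sqrt(35) + 1360 = 1360 + sqrt(35)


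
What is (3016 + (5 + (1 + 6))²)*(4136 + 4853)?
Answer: 28405240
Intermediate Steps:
(3016 + (5 + (1 + 6))²)*(4136 + 4853) = (3016 + (5 + 7)²)*8989 = (3016 + 12²)*8989 = (3016 + 144)*8989 = 3160*8989 = 28405240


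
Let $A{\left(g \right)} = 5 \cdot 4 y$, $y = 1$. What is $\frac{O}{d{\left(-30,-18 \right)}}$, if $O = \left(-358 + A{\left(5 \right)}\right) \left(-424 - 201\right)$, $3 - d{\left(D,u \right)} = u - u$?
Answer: $\frac{211250}{3} \approx 70417.0$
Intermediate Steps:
$d{\left(D,u \right)} = 3$ ($d{\left(D,u \right)} = 3 - \left(u - u\right) = 3 - 0 = 3 + 0 = 3$)
$A{\left(g \right)} = 20$ ($A{\left(g \right)} = 5 \cdot 4 \cdot 1 = 20 \cdot 1 = 20$)
$O = 211250$ ($O = \left(-358 + 20\right) \left(-424 - 201\right) = \left(-338\right) \left(-625\right) = 211250$)
$\frac{O}{d{\left(-30,-18 \right)}} = \frac{211250}{3}$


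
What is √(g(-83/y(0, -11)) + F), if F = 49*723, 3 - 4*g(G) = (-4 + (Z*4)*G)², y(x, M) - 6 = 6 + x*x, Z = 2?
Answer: √1243715/6 ≈ 185.87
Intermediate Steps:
y(x, M) = 12 + x² (y(x, M) = 6 + (6 + x*x) = 6 + (6 + x²) = 12 + x²)
g(G) = ¾ - (-4 + 8*G)²/4 (g(G) = ¾ - (-4 + (2*4)*G)²/4 = ¾ - (-4 + 8*G)²/4)
F = 35427
√(g(-83/y(0, -11)) + F) = √((¾ - 4*(-1 + 2*(-83/(12 + 0²)))²) + 35427) = √((¾ - 4*(-1 + 2*(-83/(12 + 0)))²) + 35427) = √((¾ - 4*(-1 + 2*(-83/12))²) + 35427) = √((¾ - 4*(-1 - 83/6)²) + 35427) = √((¾ - 4*(-89/6)²) + 35427) = √((¾ - 4*7921/36) + 35427) = √((¾ - 7921/9) + 35427) = √(-31657/36 + 35427) = √(1243715/36) = √1243715/6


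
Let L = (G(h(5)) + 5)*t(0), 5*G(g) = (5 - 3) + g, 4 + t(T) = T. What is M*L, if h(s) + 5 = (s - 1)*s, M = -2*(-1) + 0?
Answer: -336/5 ≈ -67.200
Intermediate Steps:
t(T) = -4 + T
M = 2 (M = 2 + 0 = 2)
h(s) = -5 + s*(-1 + s) (h(s) = -5 + (s - 1)*s = -5 + (-1 + s)*s = -5 + s*(-1 + s))
G(g) = ⅖ + g/5 (G(g) = ((5 - 3) + g)/5 = (2 + g)/5 = ⅖ + g/5)
L = -168/5 (L = ((⅖ + (-5 + 5² - 1*5)/5) + 5)*(-4 + 0) = ((⅖ + (-5 + 25 - 5)/5) + 5)*(-4) = ((⅖ + (⅕)*15) + 5)*(-4) = ((⅖ + 3) + 5)*(-4) = (17/5 + 5)*(-4) = (42/5)*(-4) = -168/5 ≈ -33.600)
M*L = 2*(-168/5) = -336/5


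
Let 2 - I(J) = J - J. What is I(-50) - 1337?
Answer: -1335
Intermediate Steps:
I(J) = 2 (I(J) = 2 - (J - J) = 2 - 1*0 = 2 + 0 = 2)
I(-50) - 1337 = 2 - 1337 = -1335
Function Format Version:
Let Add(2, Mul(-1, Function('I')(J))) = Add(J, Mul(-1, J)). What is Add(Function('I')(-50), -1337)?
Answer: -1335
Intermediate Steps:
Function('I')(J) = 2 (Function('I')(J) = Add(2, Mul(-1, Add(J, Mul(-1, J)))) = Add(2, Mul(-1, 0)) = Add(2, 0) = 2)
Add(Function('I')(-50), -1337) = Add(2, -1337) = -1335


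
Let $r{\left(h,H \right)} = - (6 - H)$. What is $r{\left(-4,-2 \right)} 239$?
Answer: $-1912$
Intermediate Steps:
$r{\left(h,H \right)} = -6 + H$
$r{\left(-4,-2 \right)} 239 = \left(-6 - 2\right) 239 = \left(-8\right) 239 = -1912$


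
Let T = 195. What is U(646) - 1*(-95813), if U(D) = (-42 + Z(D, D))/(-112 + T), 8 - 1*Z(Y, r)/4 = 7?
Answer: 7952441/83 ≈ 95813.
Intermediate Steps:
Z(Y, r) = 4 (Z(Y, r) = 32 - 4*7 = 32 - 28 = 4)
U(D) = -38/83 (U(D) = (-42 + 4)/(-112 + 195) = -38/83)
U(646) - 1*(-95813) = -38/83 - 1*(-95813) = -38/83 + 95813 = 7952441/83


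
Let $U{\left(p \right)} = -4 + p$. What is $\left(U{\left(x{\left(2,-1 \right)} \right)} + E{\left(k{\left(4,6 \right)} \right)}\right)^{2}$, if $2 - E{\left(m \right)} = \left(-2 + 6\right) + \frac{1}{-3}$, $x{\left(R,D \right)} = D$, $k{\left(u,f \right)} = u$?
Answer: $\frac{400}{9} \approx 44.444$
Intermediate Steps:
$E{\left(m \right)} = - \frac{5}{3}$ ($E{\left(m \right)} = 2 - \left(\left(-2 + 6\right) + \frac{1}{-3}\right) = 2 - \left(4 - \frac{1}{3}\right) = 2 - \frac{11}{3} = - \frac{5}{3}$)
$\left(U{\left(x{\left(2,-1 \right)} \right)} + E{\left(k{\left(4,6 \right)} \right)}\right)^{2} = \left(\left(-4 - 1\right) - \frac{5}{3}\right)^{2} = \left(-5 - \frac{5}{3}\right)^{2} = \left(- \frac{20}{3}\right)^{2} = \frac{400}{9}$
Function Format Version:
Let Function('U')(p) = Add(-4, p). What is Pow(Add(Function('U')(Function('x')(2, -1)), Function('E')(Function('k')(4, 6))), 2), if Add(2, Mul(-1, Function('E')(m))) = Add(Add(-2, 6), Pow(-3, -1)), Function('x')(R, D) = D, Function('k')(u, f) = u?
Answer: Rational(400, 9) ≈ 44.444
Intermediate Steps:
Function('E')(m) = Rational(-5, 3) (Function('E')(m) = Add(2, Mul(-1, Add(Add(-2, 6), Pow(-3, -1)))) = Add(2, Mul(-1, Add(4, Rational(-1, 3)))) = Add(2, Mul(-1, Rational(11, 3))) = Add(2, Rational(-11, 3)) = Rational(-5, 3))
Pow(Add(Function('U')(Function('x')(2, -1)), Function('E')(Function('k')(4, 6))), 2) = Pow(Add(Add(-4, -1), Rational(-5, 3)), 2) = Pow(Add(-5, Rational(-5, 3)), 2) = Pow(Rational(-20, 3), 2) = Rational(400, 9)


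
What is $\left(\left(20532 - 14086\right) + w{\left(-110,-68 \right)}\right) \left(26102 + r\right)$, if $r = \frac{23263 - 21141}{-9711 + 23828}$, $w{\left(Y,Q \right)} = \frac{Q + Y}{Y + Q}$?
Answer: $\frac{2375616709032}{14117} \approx 1.6828 \cdot 10^{8}$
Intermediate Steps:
$w{\left(Y,Q \right)} = 1$ ($w{\left(Y,Q \right)} = \frac{Q + Y}{Q + Y} = 1$)
$r = \frac{2122}{14117} \approx 0.15032$
$\left(\left(20532 - 14086\right) + w{\left(-110,-68 \right)}\right) \left(26102 + r\right) = \left(\left(20532 - 14086\right) + 1\right) \left(26102 + \frac{2122}{14117}\right) = \left(\left(20532 - 14086\right) + 1\right) \frac{368484056}{14117} = \left(6446 + 1\right) \frac{368484056}{14117} = 6447 \cdot \frac{368484056}{14117} = \frac{2375616709032}{14117}$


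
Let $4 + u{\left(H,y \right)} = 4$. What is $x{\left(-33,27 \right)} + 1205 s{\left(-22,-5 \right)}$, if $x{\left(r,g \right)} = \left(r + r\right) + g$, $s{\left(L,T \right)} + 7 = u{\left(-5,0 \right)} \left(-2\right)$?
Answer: $-8474$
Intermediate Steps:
$u{\left(H,y \right)} = 0$ ($u{\left(H,y \right)} = -4 + 4 = 0$)
$s{\left(L,T \right)} = -7$ ($s{\left(L,T \right)} = -7 + 0 \left(-2\right) = -7 + 0 = -7$)
$x{\left(r,g \right)} = g + 2 r$ ($x{\left(r,g \right)} = 2 r + g = g + 2 r$)
$x{\left(-33,27 \right)} + 1205 s{\left(-22,-5 \right)} = \left(27 + 2 \left(-33\right)\right) + 1205 \left(-7\right) = \left(27 - 66\right) - 8435 = -39 - 8435 = -8474$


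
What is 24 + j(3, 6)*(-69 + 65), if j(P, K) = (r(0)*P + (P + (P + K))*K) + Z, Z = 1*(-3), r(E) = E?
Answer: -252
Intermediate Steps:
Z = -3
j(P, K) = -3 + K*(K + 2*P) (j(P, K) = (0*P + (P + (P + K))*K) - 3 = (0 + (P + (K + P))*K) - 3 = (0 + (K + 2*P)*K) - 3 = (0 + K*(K + 2*P)) - 3 = K*(K + 2*P) - 3 = -3 + K*(K + 2*P))
24 + j(3, 6)*(-69 + 65) = 24 + (-3 + 6² + 2*6*3)*(-69 + 65) = 24 + (-3 + 36 + 36)*(-4) = 24 + 69*(-4) = 24 - 276 = -252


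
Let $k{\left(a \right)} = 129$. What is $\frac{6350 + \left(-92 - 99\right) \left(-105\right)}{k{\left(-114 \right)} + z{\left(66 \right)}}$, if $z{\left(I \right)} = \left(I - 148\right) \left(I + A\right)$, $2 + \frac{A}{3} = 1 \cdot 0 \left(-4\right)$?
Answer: $- \frac{26405}{4791} \approx -5.5114$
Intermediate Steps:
$A = -6$ ($A = -6 + 3 \cdot 1 \cdot 0 \left(-4\right) = -6 + 3 \cdot 0 \left(-4\right) = -6 + 3 \cdot 0 = -6 + 0 = -6$)
$z{\left(I \right)} = \left(-148 + I\right) \left(-6 + I\right)$ ($z{\left(I \right)} = \left(I - 148\right) \left(I - 6\right) = \left(-148 + I\right) \left(-6 + I\right)$)
$\frac{6350 + \left(-92 - 99\right) \left(-105\right)}{k{\left(-114 \right)} + z{\left(66 \right)}} = \frac{6350 + \left(-92 - 99\right) \left(-105\right)}{129 + \left(888 + 66^{2} - 10164\right)} = \frac{6350 - -20055}{129 + \left(888 + 4356 - 10164\right)} = \frac{6350 + 20055}{129 - 4920} = \frac{26405}{-4791} = 26405 \left(- \frac{1}{4791}\right) = - \frac{26405}{4791}$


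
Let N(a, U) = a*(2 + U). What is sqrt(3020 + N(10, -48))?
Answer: 16*sqrt(10) ≈ 50.596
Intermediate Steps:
sqrt(3020 + N(10, -48)) = sqrt(3020 + 10*(2 - 48)) = sqrt(3020 + 10*(-46)) = sqrt(3020 - 460) = sqrt(2560) = 16*sqrt(10)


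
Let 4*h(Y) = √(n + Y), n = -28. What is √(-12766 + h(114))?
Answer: √(-51064 + √86)/2 ≈ 112.98*I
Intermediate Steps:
h(Y) = √(-28 + Y)/4
√(-12766 + h(114)) = √(-12766 + √(-28 + 114)/4) = √(-12766 + √86/4)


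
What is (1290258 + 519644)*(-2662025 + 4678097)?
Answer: 3648892744944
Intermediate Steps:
(1290258 + 519644)*(-2662025 + 4678097) = 1809902*2016072 = 3648892744944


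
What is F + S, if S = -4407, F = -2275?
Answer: -6682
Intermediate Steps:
F + S = -2275 - 4407 = -6682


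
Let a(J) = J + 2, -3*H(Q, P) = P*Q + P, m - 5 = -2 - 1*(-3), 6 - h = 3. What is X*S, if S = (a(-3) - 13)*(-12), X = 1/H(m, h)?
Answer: -24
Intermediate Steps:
h = 3 (h = 6 - 1*3 = 6 - 3 = 3)
m = 6 (m = 5 + (-2 - 1*(-3)) = 5 + (-2 + 3) = 5 + 1 = 6)
H(Q, P) = -P/3 - P*Q/3 (H(Q, P) = -(P*Q + P)/3 = -(P + P*Q)/3 = -P/3 - P*Q/3)
a(J) = 2 + J
X = -1/7 (X = 1/(-1/3*3*(1 + 6)) = 1/(-1/3*3*7) = 1/(-7) = -1/7 ≈ -0.14286)
S = 168 (S = ((2 - 3) - 13)*(-12) = (-1 - 13)*(-12) = -14*(-12) = 168)
X*S = -1/7*168 = -24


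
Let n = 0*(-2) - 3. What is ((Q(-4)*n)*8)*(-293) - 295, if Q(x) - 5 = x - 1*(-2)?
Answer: 20801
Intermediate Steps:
Q(x) = 7 + x (Q(x) = 5 + (x - 1*(-2)) = 5 + (x + 2) = 5 + (2 + x) = 7 + x)
n = -3 (n = 0 - 3 = -3)
((Q(-4)*n)*8)*(-293) - 295 = (((7 - 4)*(-3))*8)*(-293) - 295 = ((3*(-3))*8)*(-293) - 295 = -9*8*(-293) - 295 = -72*(-293) - 295 = 21096 - 295 = 20801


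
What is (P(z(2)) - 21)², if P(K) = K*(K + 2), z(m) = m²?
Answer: 9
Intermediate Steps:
P(K) = K*(2 + K)
(P(z(2)) - 21)² = (2²*(2 + 2²) - 21)² = (4*(2 + 4) - 21)² = (4*6 - 21)² = (24 - 21)² = 3² = 9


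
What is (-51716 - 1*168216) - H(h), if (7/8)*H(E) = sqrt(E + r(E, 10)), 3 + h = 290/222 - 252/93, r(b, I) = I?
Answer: -219932 - 8*sqrt(66266778)/24087 ≈ -2.1993e+5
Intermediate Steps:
h = -15152/3441 (h = -3 + (290/222 - 252/93) = -3 + (290*(1/222) - 252*1/93) = -3 + (145/111 - 84/31) = -3 - 4829/3441 = -15152/3441 ≈ -4.4034)
H(E) = 8*sqrt(10 + E)/7 (H(E) = 8*sqrt(E + 10)/7 = 8*sqrt(10 + E)/7)
(-51716 - 1*168216) - H(h) = (-51716 - 1*168216) - 8*sqrt(10 - 15152/3441)/7 = (-51716 - 168216) - 8*sqrt(19258/3441)/7 = -219932 - 8*sqrt(66266778)/3441/7 = -219932 - 8*sqrt(66266778)/24087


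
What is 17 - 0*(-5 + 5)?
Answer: 17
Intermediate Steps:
17 - 0*(-5 + 5) = 17 - 0*0 = 17 - 11*0 = 17 + 0 = 17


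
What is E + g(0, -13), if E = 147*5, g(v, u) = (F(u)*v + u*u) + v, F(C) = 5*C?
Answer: 904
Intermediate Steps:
g(v, u) = v + u² + 5*u*v (g(v, u) = ((5*u)*v + u*u) + v = (5*u*v + u²) + v = (u² + 5*u*v) + v = v + u² + 5*u*v)
E = 735
E + g(0, -13) = 735 + (0 + (-13)² + 5*(-13)*0) = 735 + (0 + 169 + 0) = 735 + 169 = 904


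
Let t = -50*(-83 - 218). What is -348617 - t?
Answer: -363667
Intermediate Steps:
t = 15050 (t = -50*(-301) = 15050)
-348617 - t = -348617 - 1*15050 = -348617 - 15050 = -363667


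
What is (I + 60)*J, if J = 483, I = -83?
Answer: -11109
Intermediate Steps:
(I + 60)*J = (-83 + 60)*483 = -23*483 = -11109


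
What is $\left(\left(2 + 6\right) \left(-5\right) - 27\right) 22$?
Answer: $-1474$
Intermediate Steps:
$\left(\left(2 + 6\right) \left(-5\right) - 27\right) 22 = \left(8 \left(-5\right) - 27\right) 22 = \left(-40 - 27\right) 22 = \left(-67\right) 22 = -1474$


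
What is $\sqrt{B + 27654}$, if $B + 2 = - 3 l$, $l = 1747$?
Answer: $\sqrt{22411} \approx 149.7$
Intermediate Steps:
$B = -5243$ ($B = -2 - 5241 = -5243$)
$\sqrt{B + 27654} = \sqrt{-5243 + 27654} = \sqrt{22411}$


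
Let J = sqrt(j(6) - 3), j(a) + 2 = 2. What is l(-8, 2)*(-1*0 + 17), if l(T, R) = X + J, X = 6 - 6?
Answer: 17*I*sqrt(3) ≈ 29.445*I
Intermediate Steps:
X = 0
j(a) = 0 (j(a) = -2 + 2 = 0)
J = I*sqrt(3) (J = sqrt(0 - 3) = sqrt(-3) = I*sqrt(3) ≈ 1.732*I)
l(T, R) = I*sqrt(3) (l(T, R) = 0 + I*sqrt(3) = I*sqrt(3))
l(-8, 2)*(-1*0 + 17) = (I*sqrt(3))*(-1*0 + 17) = (I*sqrt(3))*(0 + 17) = (I*sqrt(3))*17 = 17*I*sqrt(3)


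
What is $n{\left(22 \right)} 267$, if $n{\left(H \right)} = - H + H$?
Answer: $0$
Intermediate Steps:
$n{\left(H \right)} = 0$
$n{\left(22 \right)} 267 = 0 \cdot 267 = 0$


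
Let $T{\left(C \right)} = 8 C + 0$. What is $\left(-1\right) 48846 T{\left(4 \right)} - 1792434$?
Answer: $-3355506$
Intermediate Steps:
$T{\left(C \right)} = 8 C$
$\left(-1\right) 48846 T{\left(4 \right)} - 1792434 = \left(-1\right) 48846 \cdot 8 \cdot 4 - 1792434 = \left(-48846\right) 32 - 1792434 = -1563072 - 1792434 = -3355506$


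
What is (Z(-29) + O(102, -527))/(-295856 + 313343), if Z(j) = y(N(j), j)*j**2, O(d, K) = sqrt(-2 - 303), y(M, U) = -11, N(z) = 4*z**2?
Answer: -319/603 + I*sqrt(305)/17487 ≈ -0.52902 + 0.0009987*I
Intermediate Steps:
O(d, K) = I*sqrt(305) (O(d, K) = sqrt(-305) = I*sqrt(305))
Z(j) = -11*j**2
(Z(-29) + O(102, -527))/(-295856 + 313343) = (-11*(-29)**2 + I*sqrt(305))/(-295856 + 313343) = (-11*841 + I*sqrt(305))/17487 = (-9251 + I*sqrt(305))*(1/17487) = -319/603 + I*sqrt(305)/17487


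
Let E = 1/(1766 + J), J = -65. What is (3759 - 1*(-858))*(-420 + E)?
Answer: -13573961/7 ≈ -1.9391e+6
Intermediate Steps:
E = 1/1701 (E = 1/(1766 - 65) = 1/1701 ≈ 0.00058789)
(3759 - 1*(-858))*(-420 + E) = (3759 - 1*(-858))*(-420 + 1/1701) = (3759 + 858)*(-714419/1701) = 4617*(-714419/1701) = -13573961/7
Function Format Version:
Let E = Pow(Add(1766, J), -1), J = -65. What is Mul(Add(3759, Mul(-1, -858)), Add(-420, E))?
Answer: Rational(-13573961, 7) ≈ -1.9391e+6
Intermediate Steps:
E = Rational(1, 1701) (E = Pow(Add(1766, -65), -1) = Pow(1701, -1) = Rational(1, 1701) ≈ 0.00058789)
Mul(Add(3759, Mul(-1, -858)), Add(-420, E)) = Mul(Add(3759, Mul(-1, -858)), Add(-420, Rational(1, 1701))) = Mul(Add(3759, 858), Rational(-714419, 1701)) = Mul(4617, Rational(-714419, 1701)) = Rational(-13573961, 7)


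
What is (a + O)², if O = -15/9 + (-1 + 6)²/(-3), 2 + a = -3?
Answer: 225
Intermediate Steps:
a = -5 (a = -2 - 3 = -5)
O = -10 (O = -15*⅑ + 5²*(-⅓) = -5/3 + 25*(-⅓) = -5/3 - 25/3 = -10)
(a + O)² = (-5 - 10)² = (-15)² = 225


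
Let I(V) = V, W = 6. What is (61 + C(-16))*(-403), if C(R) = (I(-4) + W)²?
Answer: -26195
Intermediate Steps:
C(R) = 4 (C(R) = (-4 + 6)² = 2² = 4)
(61 + C(-16))*(-403) = (61 + 4)*(-403) = 65*(-403) = -26195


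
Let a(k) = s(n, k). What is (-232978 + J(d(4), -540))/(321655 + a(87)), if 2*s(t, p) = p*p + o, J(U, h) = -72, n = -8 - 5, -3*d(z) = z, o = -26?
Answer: -466100/650853 ≈ -0.71614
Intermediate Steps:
d(z) = -z/3
n = -13
s(t, p) = -13 + p²/2 (s(t, p) = (p*p - 26)/2 = (p² - 26)/2 = (-26 + p²)/2 = -13 + p²/2)
a(k) = -13 + k²/2
(-232978 + J(d(4), -540))/(321655 + a(87)) = (-232978 - 72)/(321655 + (-13 + (½)*87²)) = -233050/(321655 + (-13 + (½)*7569)) = -233050/(321655 + (-13 + 7569/2)) = -233050/(321655 + 7543/2) = -233050/650853/2 = -233050*2/650853 = -466100/650853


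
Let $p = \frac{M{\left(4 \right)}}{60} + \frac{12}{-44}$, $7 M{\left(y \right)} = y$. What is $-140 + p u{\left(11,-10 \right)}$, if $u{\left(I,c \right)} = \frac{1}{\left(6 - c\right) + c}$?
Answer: $- \frac{485252}{3465} \approx -140.04$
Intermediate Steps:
$M{\left(y \right)} = \frac{y}{7}$
$u{\left(I,c \right)} = \frac{1}{6}$
$p = - \frac{304}{1155}$ ($p = \frac{\frac{1}{7} \cdot 4}{60} + \frac{12}{-44} = \frac{4}{7} \cdot \frac{1}{60} + 12 \left(- \frac{1}{44}\right) = \frac{1}{105} - \frac{3}{11} = - \frac{304}{1155} \approx -0.2632$)
$-140 + p u{\left(11,-10 \right)} = -140 - \frac{152}{3465} = - \frac{485252}{3465}$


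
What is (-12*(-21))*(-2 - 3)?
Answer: -1260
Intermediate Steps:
(-12*(-21))*(-2 - 3) = 252*(-5) = -1260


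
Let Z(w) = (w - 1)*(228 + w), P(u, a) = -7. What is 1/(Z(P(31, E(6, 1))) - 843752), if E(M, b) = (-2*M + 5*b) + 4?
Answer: -1/845520 ≈ -1.1827e-6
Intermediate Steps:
E(M, b) = 4 - 2*M + 5*b
Z(w) = (-1 + w)*(228 + w)
1/(Z(P(31, E(6, 1))) - 843752) = 1/((-228 + (-7)**2 + 227*(-7)) - 843752) = 1/((-228 + 49 - 1589) - 843752) = 1/(-1768 - 843752) = 1/(-845520) = -1/845520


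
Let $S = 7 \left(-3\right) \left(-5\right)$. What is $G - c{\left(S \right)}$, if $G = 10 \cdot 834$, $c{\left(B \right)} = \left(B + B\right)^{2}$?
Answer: $-35760$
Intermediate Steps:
$S = 105$ ($S = \left(-21\right) \left(-5\right) = 105$)
$c{\left(B \right)} = 4 B^{2}$ ($c{\left(B \right)} = \left(2 B\right)^{2} = 4 B^{2}$)
$G = 8340$
$G - c{\left(S \right)} = 8340 - 4 \cdot 105^{2} = 8340 - 4 \cdot 11025 = 8340 - 44100 = -35760$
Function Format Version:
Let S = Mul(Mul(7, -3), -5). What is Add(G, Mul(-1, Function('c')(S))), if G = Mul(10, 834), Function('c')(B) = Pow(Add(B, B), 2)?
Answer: -35760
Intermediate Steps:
S = 105 (S = Mul(-21, -5) = 105)
Function('c')(B) = Mul(4, Pow(B, 2)) (Function('c')(B) = Pow(Mul(2, B), 2) = Mul(4, Pow(B, 2)))
G = 8340
Add(G, Mul(-1, Function('c')(S))) = Add(8340, Mul(-1, Mul(4, Pow(105, 2)))) = Add(8340, Mul(-1, Mul(4, 11025))) = Add(8340, Mul(-1, 44100)) = Add(8340, -44100) = -35760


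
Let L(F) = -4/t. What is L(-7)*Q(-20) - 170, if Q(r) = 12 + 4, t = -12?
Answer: -494/3 ≈ -164.67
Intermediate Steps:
Q(r) = 16
L(F) = 1/3 (L(F) = -4/(-12) = -4*(-1/12) = 1/3)
L(-7)*Q(-20) - 170 = (1/3)*16 - 170 = 16/3 - 170 = -494/3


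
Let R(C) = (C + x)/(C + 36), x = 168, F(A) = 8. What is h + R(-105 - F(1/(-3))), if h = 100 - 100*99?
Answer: -68605/7 ≈ -9800.7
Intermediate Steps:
h = -9800 (h = 100 - 9900 = -9800)
R(C) = (168 + C)/(36 + C) (R(C) = (C + 168)/(C + 36) = (168 + C)/(36 + C))
h + R(-105 - F(1/(-3))) = -9800 + (168 + (-105 - 1*8))/(36 + (-105 - 1*8)) = -9800 + (168 + (-105 - 8))/(36 + (-105 - 8)) = -9800 + (168 - 113)/(36 - 113) = -9800 + 55/(-77) = -9800 - 1/77*55 = -9800 - 5/7 = -68605/7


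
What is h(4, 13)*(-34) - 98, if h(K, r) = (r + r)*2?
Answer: -1866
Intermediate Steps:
h(K, r) = 4*r (h(K, r) = (2*r)*2 = 4*r)
h(4, 13)*(-34) - 98 = (4*13)*(-34) - 98 = 52*(-34) - 98 = -1768 - 98 = -1866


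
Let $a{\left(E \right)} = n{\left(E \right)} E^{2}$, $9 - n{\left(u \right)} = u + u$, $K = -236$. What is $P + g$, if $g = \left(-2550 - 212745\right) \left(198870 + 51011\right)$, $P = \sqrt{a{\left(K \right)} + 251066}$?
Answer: $-53798129895 + 3 \sqrt{3004538} \approx -5.3798 \cdot 10^{10}$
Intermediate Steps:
$n{\left(u \right)} = 9 - 2 u$ ($n{\left(u \right)} = 9 - \left(u + u\right) = 9 - 2 u$)
$a{\left(E \right)} = E^{2} \left(9 - 2 E\right)$ ($a{\left(E \right)} = \left(9 - 2 E\right) E^{2} = E^{2} \left(9 - 2 E\right)$)
$P = 3 \sqrt{3004538}$ ($P = \sqrt{\left(-236\right)^{2} \left(9 - -472\right) + 251066} = \sqrt{55696 \left(9 + 472\right) + 251066} = \sqrt{55696 \cdot 481 + 251066} = \sqrt{26789776 + 251066} = \sqrt{27040842} = 3 \sqrt{3004538} \approx 5200.1$)
$g = -53798129895$ ($g = \left(-215295\right) 249881 = -53798129895$)
$P + g = 3 \sqrt{3004538} - 53798129895 = -53798129895 + 3 \sqrt{3004538}$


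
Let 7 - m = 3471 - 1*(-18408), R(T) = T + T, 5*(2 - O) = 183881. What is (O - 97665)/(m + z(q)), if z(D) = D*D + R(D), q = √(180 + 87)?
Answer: 2904558916/466774957 + 1344392*√267/2333874785 ≈ 6.2320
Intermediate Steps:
O = -183871/5 (O = 2 - ⅕*183881 = 2 - 183881/5 = -183871/5 ≈ -36774.)
R(T) = 2*T
q = √267 ≈ 16.340
z(D) = D² + 2*D (z(D) = D*D + 2*D = D² + 2*D)
m = -21872 (m = 7 - (3471 - 1*(-18408)) = 7 - (3471 + 18408) = 7 - 1*21879 = 7 - 21879 = -21872)
(O - 97665)/(m + z(q)) = (-183871/5 - 97665)/(-21872 + √267*(2 + √267)) = -672196/(5*(-21872 + √267*(2 + √267)))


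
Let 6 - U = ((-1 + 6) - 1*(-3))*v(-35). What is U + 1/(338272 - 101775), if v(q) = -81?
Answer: 154669039/236497 ≈ 654.00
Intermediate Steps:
U = 654 (U = 6 - ((-1 + 6) - 1*(-3))*(-81) = 6 - (5 + 3)*(-81) = 6 - 8*(-81) = 6 - 1*(-648) = 6 + 648 = 654)
U + 1/(338272 - 101775) = 654 + 1/(338272 - 101775) = 654 + 1/236497 = 154669039/236497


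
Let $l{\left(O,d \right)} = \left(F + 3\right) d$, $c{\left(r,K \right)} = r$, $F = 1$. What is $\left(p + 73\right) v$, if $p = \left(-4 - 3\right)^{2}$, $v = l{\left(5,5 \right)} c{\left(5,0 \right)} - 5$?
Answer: $11590$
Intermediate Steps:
$l{\left(O,d \right)} = 4 d$ ($l{\left(O,d \right)} = \left(1 + 3\right) d = 4 d$)
$v = 95$ ($v = 4 \cdot 5 \cdot 5 - 5 = 20 \cdot 5 - 5 = 100 - 5 = 95$)
$p = 49$ ($p = \left(-7\right)^{2} = 49$)
$\left(p + 73\right) v = \left(49 + 73\right) 95 = 122 \cdot 95 = 11590$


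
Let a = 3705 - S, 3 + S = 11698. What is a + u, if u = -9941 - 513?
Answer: -18444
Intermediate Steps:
S = 11695 (S = -3 + 11698 = 11695)
u = -10454
a = -7990 (a = 3705 - 1*11695 = 3705 - 11695 = -7990)
a + u = -7990 - 10454 = -18444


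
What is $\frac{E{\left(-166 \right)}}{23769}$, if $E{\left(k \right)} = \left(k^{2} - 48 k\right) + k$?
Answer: $\frac{11786}{7923} \approx 1.4876$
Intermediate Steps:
$E{\left(k \right)} = k^{2} - 47 k$
$\frac{E{\left(-166 \right)}}{23769} = \frac{\left(-166\right) \left(-47 - 166\right)}{23769} = \left(-166\right) \left(-213\right) \frac{1}{23769} = 35358 \cdot \frac{1}{23769} = \frac{11786}{7923}$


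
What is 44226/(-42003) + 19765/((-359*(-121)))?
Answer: -25973/43439 ≈ -0.59792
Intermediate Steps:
44226/(-42003) + 19765/((-359*(-121))) = 44226*(-1/42003) + 19765/43439 = -378/359 + 19765*(1/43439) = -378/359 + 19765/43439 = -25973/43439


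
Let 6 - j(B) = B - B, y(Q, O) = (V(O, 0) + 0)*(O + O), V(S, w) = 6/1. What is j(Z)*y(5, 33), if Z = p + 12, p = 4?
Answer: 2376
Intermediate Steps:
V(S, w) = 6 (V(S, w) = 6*1 = 6)
y(Q, O) = 12*O (y(Q, O) = (6 + 0)*(O + O) = 6*(2*O) = 12*O)
Z = 16 (Z = 4 + 12 = 16)
j(B) = 6 (j(B) = 6 - (B - B) = 6 - 1*0 = 6 + 0 = 6)
j(Z)*y(5, 33) = 6*(12*33) = 6*396 = 2376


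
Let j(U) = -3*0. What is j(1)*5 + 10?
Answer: 10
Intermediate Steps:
j(U) = 0
j(1)*5 + 10 = 0*5 + 10 = 0 + 10 = 10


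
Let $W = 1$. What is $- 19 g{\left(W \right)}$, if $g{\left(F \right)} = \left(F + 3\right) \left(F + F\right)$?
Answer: $-152$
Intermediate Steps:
$g{\left(F \right)} = 2 F \left(3 + F\right)$ ($g{\left(F \right)} = \left(3 + F\right) 2 F = 2 F \left(3 + F\right)$)
$- 19 g{\left(W \right)} = - 19 \cdot 2 \cdot 1 \left(3 + 1\right) = - 19 \cdot 2 \cdot 1 \cdot 4 = \left(-19\right) 8 = -152$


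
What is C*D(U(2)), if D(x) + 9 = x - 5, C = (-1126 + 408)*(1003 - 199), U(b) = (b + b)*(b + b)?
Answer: -1154544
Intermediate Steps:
U(b) = 4*b² (U(b) = (2*b)*(2*b) = 4*b²)
C = -577272 (C = -718*804 = -577272)
D(x) = -14 + x (D(x) = -9 + (x - 5) = -9 + (-5 + x) = -14 + x)
C*D(U(2)) = -577272*(-14 + 4*2²) = -577272*(-14 + 4*4) = -577272*(-14 + 16) = -577272*2 = -1154544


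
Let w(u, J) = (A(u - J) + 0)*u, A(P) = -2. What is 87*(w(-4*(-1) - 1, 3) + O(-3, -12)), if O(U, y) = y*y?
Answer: 12006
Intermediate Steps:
w(u, J) = -2*u (w(u, J) = (-2 + 0)*u = -2*u)
O(U, y) = y²
87*(w(-4*(-1) - 1, 3) + O(-3, -12)) = 87*(-2*(-4*(-1) - 1) + (-12)²) = 87*(-2*(4 - 1) + 144) = 87*(-2*3 + 144) = 87*(-6 + 144) = 87*138 = 12006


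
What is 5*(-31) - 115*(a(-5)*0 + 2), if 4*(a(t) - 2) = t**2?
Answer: -385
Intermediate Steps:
a(t) = 2 + t**2/4
5*(-31) - 115*(a(-5)*0 + 2) = 5*(-31) - 115*((2 + (1/4)*(-5)**2)*0 + 2) = -155 - 115*((2 + (1/4)*25)*0 + 2) = -155 - 115*((2 + 25/4)*0 + 2) = -155 - 115*((33/4)*0 + 2) = -155 - 115*(0 + 2) = -155 - 115*2 = -155 - 230 = -385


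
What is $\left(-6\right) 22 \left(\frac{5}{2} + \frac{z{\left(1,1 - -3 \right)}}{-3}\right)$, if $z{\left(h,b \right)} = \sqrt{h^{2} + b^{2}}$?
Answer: $-330 + 44 \sqrt{17} \approx -148.58$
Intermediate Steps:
$z{\left(h,b \right)} = \sqrt{b^{2} + h^{2}}$
$\left(-6\right) 22 \left(\frac{5}{2} + \frac{z{\left(1,1 - -3 \right)}}{-3}\right) = \left(-6\right) 22 \left(\frac{5}{2} + \frac{\sqrt{\left(1 - -3\right)^{2} + 1^{2}}}{-3}\right) = - 132 \left(5 \cdot \frac{1}{2} + \sqrt{\left(1 + 3\right)^{2} + 1} \left(- \frac{1}{3}\right)\right) = - 132 \left(\frac{5}{2} + \sqrt{4^{2} + 1} \left(- \frac{1}{3}\right)\right) = - 132 \left(\frac{5}{2} + \sqrt{16 + 1} \left(- \frac{1}{3}\right)\right) = - 132 \left(\frac{5}{2} + \sqrt{17} \left(- \frac{1}{3}\right)\right) = - 132 \left(\frac{5}{2} - \frac{\sqrt{17}}{3}\right) = -330 + 44 \sqrt{17}$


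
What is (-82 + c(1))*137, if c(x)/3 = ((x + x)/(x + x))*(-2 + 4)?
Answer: -10412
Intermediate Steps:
c(x) = 6 (c(x) = 3*(((x + x)/(x + x))*(-2 + 4)) = 3*(((2*x)/((2*x)))*2) = 3*(((2*x)*(1/(2*x)))*2) = 3*(1*2) = 3*2 = 6)
(-82 + c(1))*137 = (-82 + 6)*137 = -76*137 = -10412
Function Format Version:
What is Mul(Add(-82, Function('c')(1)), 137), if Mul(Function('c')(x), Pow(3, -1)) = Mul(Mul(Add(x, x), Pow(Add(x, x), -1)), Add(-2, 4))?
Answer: -10412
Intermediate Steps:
Function('c')(x) = 6 (Function('c')(x) = Mul(3, Mul(Mul(Add(x, x), Pow(Add(x, x), -1)), Add(-2, 4))) = Mul(3, Mul(Mul(Mul(2, x), Pow(Mul(2, x), -1)), 2)) = Mul(3, Mul(Mul(Mul(2, x), Mul(Rational(1, 2), Pow(x, -1))), 2)) = Mul(3, Mul(1, 2)) = Mul(3, 2) = 6)
Mul(Add(-82, Function('c')(1)), 137) = Mul(Add(-82, 6), 137) = Mul(-76, 137) = -10412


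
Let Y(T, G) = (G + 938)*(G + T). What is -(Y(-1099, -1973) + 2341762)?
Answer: -5521282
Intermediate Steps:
Y(T, G) = (938 + G)*(G + T)
-(Y(-1099, -1973) + 2341762) = -(((-1973)² + 938*(-1973) + 938*(-1099) - 1973*(-1099)) + 2341762) = -((3892729 - 1850674 - 1030862 + 2168327) + 2341762) = -(3179520 + 2341762) = -1*5521282 = -5521282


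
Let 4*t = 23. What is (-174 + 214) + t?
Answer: 183/4 ≈ 45.750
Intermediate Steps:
t = 23/4 (t = (¼)*23 = 23/4 ≈ 5.7500)
(-174 + 214) + t = (-174 + 214) + 23/4 = 40 + 23/4 = 183/4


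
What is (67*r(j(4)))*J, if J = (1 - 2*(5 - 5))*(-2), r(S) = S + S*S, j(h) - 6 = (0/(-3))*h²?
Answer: -5628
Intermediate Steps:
j(h) = 6 (j(h) = 6 + (0/(-3))*h² = 6 + (0*(-⅓))*h² = 6 + 0*h² = 6 + 0 = 6)
r(S) = S + S²
J = -2 (J = (1 - 2*0)*(-2) = (1 + 0)*(-2) = 1*(-2) = -2)
(67*r(j(4)))*J = (67*(6*(1 + 6)))*(-2) = (67*(6*7))*(-2) = (67*42)*(-2) = 2814*(-2) = -5628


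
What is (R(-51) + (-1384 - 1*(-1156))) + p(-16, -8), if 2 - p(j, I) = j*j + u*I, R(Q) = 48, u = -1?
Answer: -442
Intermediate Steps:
p(j, I) = 2 + I - j**2 (p(j, I) = 2 - (j*j - I) = 2 - (j**2 - I) = 2 + (I - j**2) = 2 + I - j**2)
(R(-51) + (-1384 - 1*(-1156))) + p(-16, -8) = (48 + (-1384 - 1*(-1156))) + (2 - 8 - 1*(-16)**2) = (48 + (-1384 + 1156)) + (2 - 8 - 1*256) = (48 - 228) + (2 - 8 - 256) = -180 - 262 = -442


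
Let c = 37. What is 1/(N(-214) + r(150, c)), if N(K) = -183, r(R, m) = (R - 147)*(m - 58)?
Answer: -1/246 ≈ -0.0040650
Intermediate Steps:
r(R, m) = (-147 + R)*(-58 + m)
1/(N(-214) + r(150, c)) = 1/(-183 + (8526 - 147*37 - 58*150 + 150*37)) = 1/(-183 + (8526 - 5439 - 8700 + 5550)) = 1/(-183 - 63) = 1/(-246) = -1/246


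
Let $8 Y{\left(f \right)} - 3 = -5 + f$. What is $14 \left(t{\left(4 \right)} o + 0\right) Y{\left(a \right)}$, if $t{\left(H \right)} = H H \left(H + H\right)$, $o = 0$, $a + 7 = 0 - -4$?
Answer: $0$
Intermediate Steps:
$a = -3$ ($a = -7 + \left(0 - -4\right) = -7 + \left(0 + 4\right) = -7 + 4 = -3$)
$t{\left(H \right)} = 2 H^{3}$ ($t{\left(H \right)} = H^{2} \cdot 2 H = 2 H^{3}$)
$Y{\left(f \right)} = - \frac{1}{4} + \frac{f}{8}$ ($Y{\left(f \right)} = \frac{3}{8} + \frac{-5 + f}{8} = \frac{3}{8} + \left(- \frac{5}{8} + \frac{f}{8}\right) = - \frac{1}{4} + \frac{f}{8}$)
$14 \left(t{\left(4 \right)} o + 0\right) Y{\left(a \right)} = 14 \left(2 \cdot 4^{3} \cdot 0 + 0\right) \left(- \frac{1}{4} + \frac{1}{8} \left(-3\right)\right) = 14 \left(2 \cdot 64 \cdot 0 + 0\right) \left(- \frac{1}{4} - \frac{3}{8}\right) = 14 \left(128 \cdot 0 + 0\right) \left(- \frac{5}{8}\right) = 14 \left(0 + 0\right) \left(- \frac{5}{8}\right) = 14 \cdot 0 \left(- \frac{5}{8}\right) = 0 \left(- \frac{5}{8}\right) = 0$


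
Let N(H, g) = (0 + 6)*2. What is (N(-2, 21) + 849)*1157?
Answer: 996177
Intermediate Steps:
N(H, g) = 12 (N(H, g) = 6*2 = 12)
(N(-2, 21) + 849)*1157 = (12 + 849)*1157 = 861*1157 = 996177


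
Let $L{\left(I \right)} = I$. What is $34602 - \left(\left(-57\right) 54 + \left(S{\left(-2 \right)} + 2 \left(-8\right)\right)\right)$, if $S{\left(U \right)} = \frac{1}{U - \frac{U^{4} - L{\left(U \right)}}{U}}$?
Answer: $\frac{263871}{7} \approx 37696.0$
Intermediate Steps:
$S{\left(U \right)} = \frac{1}{U - \frac{U^{4} - U}{U}}$
$34602 - \left(\left(-57\right) 54 + \left(S{\left(-2 \right)} + 2 \left(-8\right)\right)\right) = 34602 - \left(\left(-57\right) 54 + \left(\frac{1}{1 - 2 - \left(-2\right)^{3}} + 2 \left(-8\right)\right)\right) = 34602 - \left(-3078 - \left(16 - \frac{1}{1 - 2 - -8}\right)\right) = 34602 - \left(-3078 - \left(16 - \frac{1}{1 - 2 + 8}\right)\right) = 34602 - \left(-3078 - \left(16 - \frac{1}{7}\right)\right) = 34602 - \left(-3078 + \left(\frac{1}{7} - 16\right)\right) = 34602 - \left(-3078 - \frac{111}{7}\right) = 34602 - - \frac{21657}{7} = 34602 + \frac{21657}{7} = \frac{263871}{7}$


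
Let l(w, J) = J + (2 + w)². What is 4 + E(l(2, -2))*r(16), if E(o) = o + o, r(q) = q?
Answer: 452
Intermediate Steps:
E(o) = 2*o
4 + E(l(2, -2))*r(16) = 4 + (2*(-2 + (2 + 2)²))*16 = 4 + (2*(-2 + 4²))*16 = 4 + (2*(-2 + 16))*16 = 4 + (2*14)*16 = 4 + 28*16 = 4 + 448 = 452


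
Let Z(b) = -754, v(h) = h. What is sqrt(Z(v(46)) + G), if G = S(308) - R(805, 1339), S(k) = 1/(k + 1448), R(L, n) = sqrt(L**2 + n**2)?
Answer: sqrt(-581246097 - 770884*sqrt(2440946))/878 ≈ 48.128*I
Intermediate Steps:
S(k) = 1/(1448 + k)
G = 1/1756 - sqrt(2440946) (G = 1/(1448 + 308) - sqrt(805**2 + 1339**2) = 1/1756 - sqrt(648025 + 1792921) = 1/1756 - sqrt(2440946) ≈ -1562.4)
sqrt(Z(v(46)) + G) = sqrt(-754 + (1/1756 - sqrt(2440946))) = sqrt(-1324023/1756 - sqrt(2440946))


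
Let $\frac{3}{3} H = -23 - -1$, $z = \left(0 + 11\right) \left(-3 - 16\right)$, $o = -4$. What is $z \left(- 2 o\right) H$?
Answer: $36784$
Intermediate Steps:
$z = -209$ ($z = 11 \left(-19\right) = -209$)
$H = -22$ ($H = -23 - -1 = -23 + 1 = -22$)
$z \left(- 2 o\right) H = - 209 \left(\left(-2\right) \left(-4\right)\right) \left(-22\right) = \left(-209\right) 8 \left(-22\right) = \left(-1672\right) \left(-22\right) = 36784$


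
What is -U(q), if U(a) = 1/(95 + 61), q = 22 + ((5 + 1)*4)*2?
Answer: -1/156 ≈ -0.0064103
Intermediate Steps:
q = 70 (q = 22 + (6*4)*2 = 22 + 24*2 = 22 + 48 = 70)
U(a) = 1/156
-U(q) = -1*1/156 = -1/156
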